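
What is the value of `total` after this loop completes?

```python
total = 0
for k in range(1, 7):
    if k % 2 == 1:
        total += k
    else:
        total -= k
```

Add odd, subtract even
`total` takes the values: 0 → 1 → -1 → 2 → -2 → 3 → -3

Answer: -3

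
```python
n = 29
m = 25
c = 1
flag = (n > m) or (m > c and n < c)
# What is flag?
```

Trace:
`n = 29` → n = 29
`m = 25` → m = 25
`c = 1` → c = 1
`flag = (n > m) or (m > c and n < c)` → flag = True
So flag = True

Answer: True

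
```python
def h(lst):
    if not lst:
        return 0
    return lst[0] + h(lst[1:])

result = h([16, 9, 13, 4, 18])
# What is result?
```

16 + 9 + 13 + 4 + 18 + 0 = 60

Answer: 60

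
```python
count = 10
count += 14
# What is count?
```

Trace:
`count = 10` → count = 10
`count += 14` → count = 24
So count = 24

Answer: 24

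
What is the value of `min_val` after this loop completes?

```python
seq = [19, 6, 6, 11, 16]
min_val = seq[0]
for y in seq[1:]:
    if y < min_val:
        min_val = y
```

Minimum of [19, 6, 6, 11, 16]
`min_val` takes the values: 19 → 6

Answer: 6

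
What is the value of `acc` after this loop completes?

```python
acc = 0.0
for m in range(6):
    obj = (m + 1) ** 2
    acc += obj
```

Sum of squared losses 1² + 2² + ... + 6²
`acc` takes the values: 0.0 → 1.0 → 5.0 → 14.0 → 30.0 → 55.0 → 91.0

Answer: 91.0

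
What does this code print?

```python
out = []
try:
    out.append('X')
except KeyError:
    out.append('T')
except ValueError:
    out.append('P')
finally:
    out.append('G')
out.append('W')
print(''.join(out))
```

Execution trace: 'X' (try body, no exception) → 'G' (finally) → 'W' (after the try/except). Output: XGW

Answer: XGW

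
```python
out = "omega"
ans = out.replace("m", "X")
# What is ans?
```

Trace:
`out = "omega"` → out = 'omega'
`ans = out.replace("m", "X")` → ans = 'oXega'
So ans = 'oXega'

Answer: 'oXega'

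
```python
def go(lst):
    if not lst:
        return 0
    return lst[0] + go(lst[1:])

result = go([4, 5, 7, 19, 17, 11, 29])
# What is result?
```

4 + 5 + 7 + 19 + 17 + 11 + 29 + 0 = 92

Answer: 92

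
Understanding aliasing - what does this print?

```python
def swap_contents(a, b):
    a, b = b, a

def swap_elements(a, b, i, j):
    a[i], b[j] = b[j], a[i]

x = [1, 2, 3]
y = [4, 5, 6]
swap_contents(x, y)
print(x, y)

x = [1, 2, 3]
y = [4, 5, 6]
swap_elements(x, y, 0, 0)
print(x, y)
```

Key concept: parameter rebinding vs mutation.
Step by step:
`x = [1, 2, 3]` → x = [1, 2, 3]
`y = [4, 5, 6]` → y = [4, 5, 6]
`swap_contents(x, y)` → no visible change to tracked variables
`print(x, y)` → prints [1, 2, 3] [4, 5, 6]
`x = [1, 2, 3]` → x = [1, 2, 3]
`y = [4, 5, 6]` → y = [4, 5, 6]
`swap_elements(x, y, 0, 0)` → x = [4, 2, 3]; y = [1, 5, 6]
`print(x, y)` → prints [4, 2, 3] [1, 5, 6]

Answer:
[1, 2, 3] [4, 5, 6]
[4, 2, 3] [1, 5, 6]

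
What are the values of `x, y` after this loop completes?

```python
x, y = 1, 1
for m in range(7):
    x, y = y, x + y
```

Fibonacci: after 7 iterations
`x, y` takes the values: (1, 1) → (1, 2) → (2, 3) → (3, 5) → (5, 8) → (8, 13) → (13, 21) → (21, 34)

Answer: 21, 34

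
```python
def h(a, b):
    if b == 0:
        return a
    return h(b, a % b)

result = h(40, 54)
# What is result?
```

h(40, 54) -> h(54, 40) -> h(40, 14) -> h(14, 12) -> h(12, 2) -> h(2, 0) -> 2

Answer: 2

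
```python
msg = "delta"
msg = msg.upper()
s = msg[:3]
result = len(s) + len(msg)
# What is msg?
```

Trace:
`msg = "delta"` → msg = 'delta'
`msg = msg.upper()` → msg = 'DELTA'
`s = msg[:3]` → s = 'DEL'
`result = len(s) + len(msg)` → result = 8
So msg = 'DELTA'

Answer: 'DELTA'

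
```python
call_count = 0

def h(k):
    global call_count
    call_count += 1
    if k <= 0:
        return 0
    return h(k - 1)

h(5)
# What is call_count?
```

Linear recursion stepping by 1: 6 calls from k=5 down to ≤0.

Answer: 6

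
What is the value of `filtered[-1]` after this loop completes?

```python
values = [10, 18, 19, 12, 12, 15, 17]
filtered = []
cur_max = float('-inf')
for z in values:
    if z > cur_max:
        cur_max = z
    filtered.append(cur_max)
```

Running max ends at 19
`filtered` takes the values: [] → [10] → [10, 18] → [10, 18, 19] → [10, 18, 19, 19] → [10, 18, 19, 19, 19] → [10, 18, 19, 19, 19, 19] → [10, 18, 19, 19, 19, 19, 19]
So `filtered[-1]` = 19

Answer: 19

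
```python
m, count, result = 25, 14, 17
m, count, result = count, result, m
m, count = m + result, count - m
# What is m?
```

Trace:
`m, count, result = 25, 14, 17` → m = 25; count = 14; result = 17
`m, count, result = count, result, m` → m = 14; count = 17; result = 25
`m, count = m + result, count - m` → m = 39; count = 3
So m = 39

Answer: 39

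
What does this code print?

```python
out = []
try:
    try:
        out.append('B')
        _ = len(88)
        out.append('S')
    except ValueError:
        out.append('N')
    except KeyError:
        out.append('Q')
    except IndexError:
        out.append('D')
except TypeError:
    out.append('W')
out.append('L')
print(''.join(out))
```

Execution trace: 'B' (try body) → 'W' (outer except TypeError) → 'L' (after the try/except). Output: BWL

Answer: BWL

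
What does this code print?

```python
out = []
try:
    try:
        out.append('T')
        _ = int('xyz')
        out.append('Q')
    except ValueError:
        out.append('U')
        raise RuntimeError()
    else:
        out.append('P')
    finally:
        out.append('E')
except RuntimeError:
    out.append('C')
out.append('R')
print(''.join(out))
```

Execution trace: 'T' (inner try body) → 'U' (inner except ValueError) → 'E' (inner finally) → 'C' (outer except RuntimeError) → 'R' (after the try/except). Output: TUECR

Answer: TUECR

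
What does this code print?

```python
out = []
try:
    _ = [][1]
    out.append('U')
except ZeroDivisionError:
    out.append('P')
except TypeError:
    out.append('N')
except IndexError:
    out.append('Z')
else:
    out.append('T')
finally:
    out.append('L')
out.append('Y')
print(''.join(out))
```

Execution trace: 'Z' (except IndexError) → 'L' (finally) → 'Y' (after the try/except). Output: ZLY

Answer: ZLY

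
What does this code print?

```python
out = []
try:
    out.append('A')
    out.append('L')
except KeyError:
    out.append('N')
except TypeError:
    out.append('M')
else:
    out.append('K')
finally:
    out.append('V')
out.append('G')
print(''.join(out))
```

Execution trace: 'A' (try body) → 'L' (try body, no exception) → 'K' (else) → 'V' (finally) → 'G' (after the try/except). Output: ALKVG

Answer: ALKVG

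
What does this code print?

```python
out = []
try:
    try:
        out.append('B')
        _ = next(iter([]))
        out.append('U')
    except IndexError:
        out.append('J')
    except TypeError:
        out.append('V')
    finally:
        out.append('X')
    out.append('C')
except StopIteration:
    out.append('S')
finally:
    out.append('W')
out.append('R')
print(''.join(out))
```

Execution trace: 'B' (inner try body) → 'X' (inner finally) → 'S' (except StopIteration) → 'W' (finally) → 'R' (after the try/except). Output: BXSWR

Answer: BXSWR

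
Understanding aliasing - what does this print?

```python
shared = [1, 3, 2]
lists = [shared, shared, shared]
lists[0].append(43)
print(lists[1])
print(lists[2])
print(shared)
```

Key concept: list of same reference.
Step by step:
`shared = [1, 3, 2]` → shared = [1, 3, 2]
`lists = [shared, shared, shared]` → lists = [[1, 3, 2], [1, 3, 2], [1, 3, 2]]
`lists[0].append(43)` → shared = [1, 3, 2, 43]; lists = [[1, 3, 2, 43], [1, 3, 2, 43], [1, 3, 2, 43]]
`print(lists[1])` → prints [1, 3, 2, 43]
`print(lists[2])` → prints [1, 3, 2, 43]
`print(shared)` → prints [1, 3, 2, 43]

Answer:
[1, 3, 2, 43]
[1, 3, 2, 43]
[1, 3, 2, 43]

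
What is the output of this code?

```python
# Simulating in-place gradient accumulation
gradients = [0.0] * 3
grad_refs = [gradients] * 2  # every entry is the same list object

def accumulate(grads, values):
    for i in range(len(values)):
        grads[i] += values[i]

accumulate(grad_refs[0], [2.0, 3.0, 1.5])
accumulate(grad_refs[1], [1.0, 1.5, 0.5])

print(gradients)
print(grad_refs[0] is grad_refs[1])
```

Key concept: gradient accumulation aliasing.
Step by step:
`gradients = [0.0] * 3` → gradients = [0.0, 0.0, 0.0]
`grad_refs = [gradients] * 2` → grad_refs = [[0.0, 0.0, 0.0], [0.0, 0.0, 0.0]]
`accumulate(grad_refs[0], [2.0, 3.0, 1.5])` → gradients = [2.0, 3.0, 1.5]; grad_refs = [[2.0, 3.0, 1.5], [2.0, 3.0, 1.5]]
`accumulate(grad_refs[1], [1.0, 1.5, 0.5])` → gradients = [3.0, 4.5, 2.0]; grad_refs = [[3.0, 4.5, 2.0], [3.0, 4.5, 2.0]]
`print(gradients)` → prints [3.0, 4.5, 2.0]
`print(grad_refs[0] is grad_refs[1])` → prints True

Answer:
[3.0, 4.5, 2.0]
True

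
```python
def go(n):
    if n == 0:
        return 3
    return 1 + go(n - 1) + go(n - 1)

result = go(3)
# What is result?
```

go(n) = 1 + 2·go(n-1), go(0)=3. Closed form: (3+1)·2^3 - 1 = 31.

Answer: 31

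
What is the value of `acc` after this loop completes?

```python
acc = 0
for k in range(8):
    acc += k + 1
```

Start at 0, add 1 to 8 = 36
`acc` takes the values: 0 → 1 → 3 → 6 → 10 → 15 → 21 → 28 → 36

Answer: 36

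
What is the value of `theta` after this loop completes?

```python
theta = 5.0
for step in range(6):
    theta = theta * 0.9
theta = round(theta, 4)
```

Exponential decay: 5.0 * 0.9^6
`theta` takes the values: 5.0 → 4.5 → 4.05 → 3.645 → 3.2805 → 2.95245 → 2.657205 → 2.6572

Answer: 2.6572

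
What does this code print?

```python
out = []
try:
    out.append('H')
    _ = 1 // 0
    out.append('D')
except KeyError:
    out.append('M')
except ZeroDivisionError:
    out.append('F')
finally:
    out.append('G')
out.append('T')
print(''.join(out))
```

Execution trace: 'H' (try body) → 'F' (except ZeroDivisionError) → 'G' (finally) → 'T' (after the try/except). Output: HFGT

Answer: HFGT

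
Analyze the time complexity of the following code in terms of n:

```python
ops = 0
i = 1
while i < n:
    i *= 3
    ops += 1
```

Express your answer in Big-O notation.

Each loop level contributes: log n. Multiplying the contributions gives O(log n).

Answer: O(log n)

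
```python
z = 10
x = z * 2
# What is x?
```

Trace:
`z = 10` → z = 10
`x = z * 2` → x = 20
So x = 20

Answer: 20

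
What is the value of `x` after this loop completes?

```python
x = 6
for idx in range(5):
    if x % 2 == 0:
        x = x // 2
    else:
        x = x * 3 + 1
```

Collatz-style transformation from 6
`x` takes the values: 6 → 3 → 10 → 5 → 16 → 8

Answer: 8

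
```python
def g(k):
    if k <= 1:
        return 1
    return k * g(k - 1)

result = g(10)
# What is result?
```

g(10) = 10 * 9 * 8 * 7 * 6 * 5 * 4 * 3 * 2 * 1 = 3628800

Answer: 3628800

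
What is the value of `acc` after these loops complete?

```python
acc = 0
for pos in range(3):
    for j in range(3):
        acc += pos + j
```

Sum of all pos+j for pos,j in 3x3
`acc` takes the values: 0 → 1 → 3 → 4 → 6 → 9 → 11 → 14 → 18

Answer: 18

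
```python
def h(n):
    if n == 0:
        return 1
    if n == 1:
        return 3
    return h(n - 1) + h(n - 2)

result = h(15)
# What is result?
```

Build up from base cases: h(0)=1, h(1)=3, h(2)=4, h(3)=7, h(4)=11, h(5)=18, h(6)=29, ..., h(15)=2207

Answer: 2207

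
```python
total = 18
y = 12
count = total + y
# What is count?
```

Trace:
`total = 18` → total = 18
`y = 12` → y = 12
`count = total + y` → count = 30
So count = 30

Answer: 30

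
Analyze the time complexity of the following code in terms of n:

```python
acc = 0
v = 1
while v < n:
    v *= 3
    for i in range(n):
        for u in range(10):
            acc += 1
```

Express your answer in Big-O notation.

Each loop level contributes: log n × n × 1. Multiplying the contributions gives O(n log n).

Answer: O(n log n)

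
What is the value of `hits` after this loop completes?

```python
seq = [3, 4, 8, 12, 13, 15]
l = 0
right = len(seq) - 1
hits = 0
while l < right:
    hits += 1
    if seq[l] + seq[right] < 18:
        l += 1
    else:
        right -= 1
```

Steps to find pair summing to 18
`hits` takes the values: 0 → 1 → 2 → 3 → 4 → 5

Answer: 5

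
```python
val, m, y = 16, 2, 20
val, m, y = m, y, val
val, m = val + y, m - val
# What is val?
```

Trace:
`val, m, y = 16, 2, 20` → val = 16; m = 2; y = 20
`val, m, y = m, y, val` → val = 2; m = 20; y = 16
`val, m = val + y, m - val` → val = 18; m = 18
So val = 18

Answer: 18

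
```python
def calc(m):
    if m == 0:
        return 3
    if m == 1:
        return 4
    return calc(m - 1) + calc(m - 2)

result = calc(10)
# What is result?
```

Build up from base cases: calc(0)=3, calc(1)=4, calc(2)=7, calc(3)=11, calc(4)=18, calc(5)=29, calc(6)=47, ..., calc(10)=322

Answer: 322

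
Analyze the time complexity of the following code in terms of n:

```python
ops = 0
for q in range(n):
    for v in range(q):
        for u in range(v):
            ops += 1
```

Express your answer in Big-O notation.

Each loop level contributes: n × n × n. Multiplying the contributions gives O(n^3).

Answer: O(n^3)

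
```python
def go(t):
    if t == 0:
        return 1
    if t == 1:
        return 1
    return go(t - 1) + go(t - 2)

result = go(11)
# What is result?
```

Build up from base cases: go(0)=1, go(1)=1, go(2)=2, go(3)=3, go(4)=5, go(5)=8, go(6)=13, ..., go(11)=144

Answer: 144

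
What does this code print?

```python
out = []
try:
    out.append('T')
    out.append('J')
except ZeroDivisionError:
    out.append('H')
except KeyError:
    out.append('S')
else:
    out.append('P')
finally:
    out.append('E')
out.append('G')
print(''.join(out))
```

Execution trace: 'T' (try body) → 'J' (try body, no exception) → 'P' (else) → 'E' (finally) → 'G' (after the try/except). Output: TJPEG

Answer: TJPEG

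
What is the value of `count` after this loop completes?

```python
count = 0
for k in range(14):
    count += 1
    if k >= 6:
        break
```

Loop breaks when k reaches 6, count is 7
`count` takes the values: 0 → 1 → 2 → 3 → 4 → 5 → 6 → 7

Answer: 7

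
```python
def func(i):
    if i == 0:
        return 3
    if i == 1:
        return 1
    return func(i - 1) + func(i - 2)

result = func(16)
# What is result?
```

Build up from base cases: func(0)=3, func(1)=1, func(2)=4, func(3)=5, func(4)=9, func(5)=14, func(6)=23, ..., func(16)=2817

Answer: 2817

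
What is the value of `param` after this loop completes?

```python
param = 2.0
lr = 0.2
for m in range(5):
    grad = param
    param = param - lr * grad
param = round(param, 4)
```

Gradient descent: w = 2.0 * (1 - 0.2)^5
`param` takes the values: 2.0 → 1.6 → 1.28 → 1.024 → 0.8192 → 0.65536 → 0.6554

Answer: 0.6554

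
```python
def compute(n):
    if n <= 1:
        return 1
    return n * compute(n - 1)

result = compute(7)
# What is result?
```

compute(7) = 7 * 6 * 5 * 4 * 3 * 2 * 1 = 5040

Answer: 5040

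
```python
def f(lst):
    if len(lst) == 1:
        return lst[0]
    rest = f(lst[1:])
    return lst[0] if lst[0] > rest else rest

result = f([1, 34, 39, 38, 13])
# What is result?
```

Recursive max over [1, 34, 39, 38, 13] = 39

Answer: 39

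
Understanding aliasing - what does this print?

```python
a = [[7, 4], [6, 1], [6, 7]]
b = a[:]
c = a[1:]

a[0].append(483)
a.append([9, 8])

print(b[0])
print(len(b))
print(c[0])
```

Key concept: slice with nested mutation.
Step by step:
`a = [[7, 4], [6, 1], [6, 7]]` → a = [[7, 4], [6, 1], [6, 7]]
`b = a[:]` → b = [[7, 4], [6, 1], [6, 7]]
`c = a[1:]` → c = [[6, 1], [6, 7]]
`a[0].append(483)` → a = [[7, 4, 483], [6, 1], [6, 7]]; b = [[7, 4, 483], [6, 1], [6, 7]]
`a.append([9, 8])` → a = [[7, 4, 483], [6, 1], [6, 7], [9, 8]]
`print(b[0])` → prints [7, 4, 483]
`print(len(b))` → prints 3
`print(c[0])` → prints [6, 1]

Answer:
[7, 4, 483]
3
[6, 1]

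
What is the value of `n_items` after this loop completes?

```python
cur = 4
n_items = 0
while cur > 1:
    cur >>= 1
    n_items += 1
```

Count right shifts until 1
`n_items` takes the values: 0 → 1 → 2

Answer: 2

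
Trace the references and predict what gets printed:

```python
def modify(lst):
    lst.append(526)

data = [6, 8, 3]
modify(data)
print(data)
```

Key concept: function modifies passed list.
Step by step:
`data = [6, 8, 3]` → data = [6, 8, 3]
`modify(data)` → data = [6, 8, 3, 526]
`print(data)` → prints [6, 8, 3, 526]

Answer: [6, 8, 3, 526]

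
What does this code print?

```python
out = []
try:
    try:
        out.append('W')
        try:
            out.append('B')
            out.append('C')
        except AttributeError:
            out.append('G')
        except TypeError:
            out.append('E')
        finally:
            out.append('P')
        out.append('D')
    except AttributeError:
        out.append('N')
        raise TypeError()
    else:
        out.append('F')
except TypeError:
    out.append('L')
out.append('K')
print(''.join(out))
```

Execution trace: 'W' (try body) → 'B' (inner try body) → 'C' (inner try body, no exception) → 'P' (inner finally) → 'D' (try body, no exception) → 'F' (else) → 'K' (after the try/except). Output: WBCPDFK

Answer: WBCPDFK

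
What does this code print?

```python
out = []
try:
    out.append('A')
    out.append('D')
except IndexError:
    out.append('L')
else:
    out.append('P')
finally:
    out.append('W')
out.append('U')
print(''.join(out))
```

Execution trace: 'A' (try body) → 'D' (try body, no exception) → 'P' (else) → 'W' (finally) → 'U' (after the try/except). Output: ADPWU

Answer: ADPWU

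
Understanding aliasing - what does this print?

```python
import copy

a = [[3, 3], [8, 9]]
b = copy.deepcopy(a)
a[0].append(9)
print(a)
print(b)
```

Key concept: deep copy is fully independent.
Step by step:
`a = [[3, 3], [8, 9]]` → a = [[3, 3], [8, 9]]
`b = copy.deepcopy(a)` → b = [[3, 3], [8, 9]]
`a[0].append(9)` → a = [[3, 3, 9], [8, 9]]
`print(a)` → prints [[3, 3, 9], [8, 9]]
`print(b)` → prints [[3, 3], [8, 9]]

Answer:
[[3, 3, 9], [8, 9]]
[[3, 3], [8, 9]]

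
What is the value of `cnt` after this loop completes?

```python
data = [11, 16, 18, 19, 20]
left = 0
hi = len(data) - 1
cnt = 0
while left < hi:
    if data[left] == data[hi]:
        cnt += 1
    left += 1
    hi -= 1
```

Count matching pairs from ends
`cnt` takes the values: 0

Answer: 0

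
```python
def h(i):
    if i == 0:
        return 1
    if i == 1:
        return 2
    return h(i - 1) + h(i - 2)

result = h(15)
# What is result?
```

Build up from base cases: h(0)=1, h(1)=2, h(2)=3, h(3)=5, h(4)=8, h(5)=13, h(6)=21, ..., h(15)=1597

Answer: 1597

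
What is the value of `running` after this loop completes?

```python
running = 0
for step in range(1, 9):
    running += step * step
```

Sum of squares 1² to 8² = 204
`running` takes the values: 0 → 1 → 5 → 14 → 30 → 55 → 91 → 140 → 204

Answer: 204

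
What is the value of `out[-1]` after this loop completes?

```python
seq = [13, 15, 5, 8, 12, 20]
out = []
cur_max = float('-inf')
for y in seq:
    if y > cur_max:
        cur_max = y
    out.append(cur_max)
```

Running max ends at 20
`out` takes the values: [] → [13] → [13, 15] → [13, 15, 15] → [13, 15, 15, 15] → [13, 15, 15, 15, 15] → [13, 15, 15, 15, 15, 20]
So `out[-1]` = 20

Answer: 20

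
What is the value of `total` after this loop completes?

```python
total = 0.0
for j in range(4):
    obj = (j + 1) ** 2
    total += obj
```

Sum of squared losses 1² + 2² + ... + 4²
`total` takes the values: 0.0 → 1.0 → 5.0 → 14.0 → 30.0

Answer: 30.0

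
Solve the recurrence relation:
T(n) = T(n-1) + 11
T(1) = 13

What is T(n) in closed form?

Unrolling: T(n) = T(1) + 11·(n-1) = 13 + 11(n-1) = 11n + 2.

Answer: T(n) = 11n + 2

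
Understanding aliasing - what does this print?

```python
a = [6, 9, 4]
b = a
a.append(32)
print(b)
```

Key concept: basic list aliasing.
Step by step:
`a = [6, 9, 4]` → a = [6, 9, 4]
`b = a` → b = [6, 9, 4] (same object as a)
`a.append(32)` → a = [6, 9, 4, 32] (same object as b); b = [6, 9, 4, 32] (same object as a)
`print(b)` → prints [6, 9, 4, 32]

Answer: [6, 9, 4, 32]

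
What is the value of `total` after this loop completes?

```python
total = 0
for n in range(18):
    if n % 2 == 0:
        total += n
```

Sum of even numbers 0 to 17
`total` takes the values: 0 → 2 → 6 → 12 → 20 → 30 → 42 → 56 → 72

Answer: 72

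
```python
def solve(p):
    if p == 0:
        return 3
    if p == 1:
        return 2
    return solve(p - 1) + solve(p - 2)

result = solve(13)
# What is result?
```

Build up from base cases: solve(0)=3, solve(1)=2, solve(2)=5, solve(3)=7, solve(4)=12, solve(5)=19, solve(6)=31, ..., solve(13)=898

Answer: 898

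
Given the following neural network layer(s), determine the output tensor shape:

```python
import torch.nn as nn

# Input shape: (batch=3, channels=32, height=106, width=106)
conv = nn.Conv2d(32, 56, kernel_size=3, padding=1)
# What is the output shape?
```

Input: (3, 32, 106, 106) -> Output: (3, 56, 106, 106)

Answer: (3, 56, 106, 106)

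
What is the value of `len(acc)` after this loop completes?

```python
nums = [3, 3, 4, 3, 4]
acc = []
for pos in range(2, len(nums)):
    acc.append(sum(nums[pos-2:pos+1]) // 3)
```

Number of 3-element averages
`acc` takes the values: [] → [3] → [3, 3] → [3, 3, 3]
So `len(acc)` = 3

Answer: 3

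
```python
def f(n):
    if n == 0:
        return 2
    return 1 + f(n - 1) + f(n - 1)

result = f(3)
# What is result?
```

f(n) = 1 + 2·f(n-1), f(0)=2. Closed form: (2+1)·2^3 - 1 = 23.

Answer: 23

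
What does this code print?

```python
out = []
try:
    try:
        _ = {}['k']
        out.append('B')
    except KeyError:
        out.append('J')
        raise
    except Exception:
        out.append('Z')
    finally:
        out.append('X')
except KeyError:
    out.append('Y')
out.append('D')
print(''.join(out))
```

Execution trace: 'J' (inner except KeyError) → 'X' (inner finally) → 'Y' (outer except KeyError) → 'D' (after the try/except). Output: JXYD

Answer: JXYD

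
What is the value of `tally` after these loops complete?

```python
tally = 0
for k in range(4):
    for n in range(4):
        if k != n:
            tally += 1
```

4² - 4 (exclude diagonal)
`tally` takes the values: 0 → 1 → 2 → 3 → 4 → 5 → 6 → 7 → 8 → 9 → 10 → 11 → 12

Answer: 12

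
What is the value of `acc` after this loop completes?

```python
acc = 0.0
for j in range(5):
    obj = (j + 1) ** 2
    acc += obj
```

Sum of squared losses 1² + 2² + ... + 5²
`acc` takes the values: 0.0 → 1.0 → 5.0 → 14.0 → 30.0 → 55.0

Answer: 55.0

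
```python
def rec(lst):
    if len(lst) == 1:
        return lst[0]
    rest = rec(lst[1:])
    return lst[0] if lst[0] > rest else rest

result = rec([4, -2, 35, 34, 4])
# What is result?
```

Recursive max over [4, -2, 35, 34, 4] = 35

Answer: 35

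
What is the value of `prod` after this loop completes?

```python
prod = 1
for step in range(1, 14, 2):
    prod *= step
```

Product of 1, 3, 5, ... up to 13
`prod` takes the values: 1 → 3 → 15 → 105 → 945 → 10395 → 135135

Answer: 135135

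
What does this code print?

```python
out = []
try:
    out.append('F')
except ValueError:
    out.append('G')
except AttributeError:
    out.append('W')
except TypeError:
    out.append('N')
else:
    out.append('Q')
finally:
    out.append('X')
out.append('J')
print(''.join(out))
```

Execution trace: 'F' (try body, no exception) → 'Q' (else) → 'X' (finally) → 'J' (after the try/except). Output: FQXJ

Answer: FQXJ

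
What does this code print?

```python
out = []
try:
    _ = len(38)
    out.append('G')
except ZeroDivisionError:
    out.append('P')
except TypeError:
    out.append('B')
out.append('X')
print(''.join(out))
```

Execution trace: 'B' (except TypeError) → 'X' (after the try/except). Output: BX

Answer: BX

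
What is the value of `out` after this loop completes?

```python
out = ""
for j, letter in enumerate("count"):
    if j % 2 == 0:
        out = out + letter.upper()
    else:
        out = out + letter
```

Uppercase even positions in 'count'
`out` takes the values: "" → "C" → "Co" → "CoU" → "CoUn" → "CoUnT"

Answer: "CoUnT"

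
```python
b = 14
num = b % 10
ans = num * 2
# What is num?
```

Trace:
`b = 14` → b = 14
`num = b % 10` → num = 4
`ans = num * 2` → ans = 8
So num = 4

Answer: 4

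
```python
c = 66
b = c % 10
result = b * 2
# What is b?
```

Trace:
`c = 66` → c = 66
`b = c % 10` → b = 6
`result = b * 2` → result = 12
So b = 6

Answer: 6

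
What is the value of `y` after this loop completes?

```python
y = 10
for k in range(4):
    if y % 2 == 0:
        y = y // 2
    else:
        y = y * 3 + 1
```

Collatz-style transformation from 10
`y` takes the values: 10 → 5 → 16 → 8 → 4

Answer: 4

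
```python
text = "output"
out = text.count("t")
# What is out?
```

Trace:
`text = "output"` → text = 'output'
`out = text.count("t")` → out = 2
So out = 2

Answer: 2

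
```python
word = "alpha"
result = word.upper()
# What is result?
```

Trace:
`word = "alpha"` → word = 'alpha'
`result = word.upper()` → result = 'ALPHA'
So result = 'ALPHA'

Answer: 'ALPHA'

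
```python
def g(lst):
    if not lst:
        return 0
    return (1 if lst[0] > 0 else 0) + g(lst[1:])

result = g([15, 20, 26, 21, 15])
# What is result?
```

Count of positive elements in [15, 20, 26, 21, 15] = 5

Answer: 5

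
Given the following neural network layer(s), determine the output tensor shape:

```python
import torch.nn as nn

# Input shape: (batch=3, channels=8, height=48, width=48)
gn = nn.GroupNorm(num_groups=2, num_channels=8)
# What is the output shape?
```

Input: (3, 8, 48, 48) -> Output: (3, 8, 48, 48)

Answer: (3, 8, 48, 48)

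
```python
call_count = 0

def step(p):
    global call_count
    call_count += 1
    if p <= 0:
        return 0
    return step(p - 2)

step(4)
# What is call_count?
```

Linear recursion stepping by 2: 3 calls from p=4 down to ≤0.

Answer: 3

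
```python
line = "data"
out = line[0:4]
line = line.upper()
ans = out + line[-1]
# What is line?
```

Trace:
`line = "data"` → line = 'data'
`out = line[0:4]` → out = 'data'
`line = line.upper()` → line = 'DATA'
`ans = out + line[-1]` → ans = 'dataA'
So line = 'DATA'

Answer: 'DATA'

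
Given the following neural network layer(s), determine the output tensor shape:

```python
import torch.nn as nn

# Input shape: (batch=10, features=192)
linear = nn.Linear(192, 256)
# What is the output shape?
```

Input: (10, 192) -> Output: (10, 256)

Answer: (10, 256)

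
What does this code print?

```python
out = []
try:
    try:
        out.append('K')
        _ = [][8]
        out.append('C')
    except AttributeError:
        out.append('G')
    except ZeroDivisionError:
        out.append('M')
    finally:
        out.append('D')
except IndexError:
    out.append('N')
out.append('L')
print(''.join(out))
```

Execution trace: 'K' (try body) → 'D' (finally) → 'N' (outer except IndexError) → 'L' (after the try/except). Output: KDNL

Answer: KDNL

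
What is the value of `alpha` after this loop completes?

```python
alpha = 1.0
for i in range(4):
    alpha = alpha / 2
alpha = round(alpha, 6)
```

Halving LR 4 times: 1 / 2^4
`alpha` takes the values: 1.0 → 0.5 → 0.25 → 0.125 → 0.0625

Answer: 0.0625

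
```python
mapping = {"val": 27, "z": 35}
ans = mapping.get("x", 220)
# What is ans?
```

Trace:
`mapping = {"val": 27, "z": 35}` → mapping = {'val': 27, 'z': 35}
`ans = mapping.get("x", 220)` → ans = 220
So ans = 220

Answer: 220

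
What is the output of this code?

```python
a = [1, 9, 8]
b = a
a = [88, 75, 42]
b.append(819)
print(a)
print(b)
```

Key concept: rebinding vs mutation: a is rebound to a new list, b still points at the original.
Step by step:
`a = [1, 9, 8]` → a = [1, 9, 8]
`b = a` → b = [1, 9, 8] (same object as a)
`a = [88, 75, 42]` → a = [88, 75, 42]
`b.append(819)` → b = [1, 9, 8, 819]
`print(a)` → prints [88, 75, 42]
`print(b)` → prints [1, 9, 8, 819]

Answer:
[88, 75, 42]
[1, 9, 8, 819]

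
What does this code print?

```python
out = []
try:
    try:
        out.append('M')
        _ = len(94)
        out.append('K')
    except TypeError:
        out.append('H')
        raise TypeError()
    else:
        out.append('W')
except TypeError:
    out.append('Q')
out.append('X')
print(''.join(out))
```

Execution trace: 'M' (inner try body) → 'H' (inner except TypeError) → 'Q' (outer except TypeError) → 'X' (after the try/except). Output: MHQX

Answer: MHQX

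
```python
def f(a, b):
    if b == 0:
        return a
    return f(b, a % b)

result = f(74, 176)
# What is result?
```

f(74, 176) -> f(176, 74) -> f(74, 28) -> f(28, 18) -> f(18, 10) -> f(10, 8) -> f(8, 2) -> f(2, 0) -> 2

Answer: 2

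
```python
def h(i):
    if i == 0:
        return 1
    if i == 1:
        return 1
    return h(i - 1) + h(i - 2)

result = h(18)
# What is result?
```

Build up from base cases: h(0)=1, h(1)=1, h(2)=2, h(3)=3, h(4)=5, h(5)=8, h(6)=13, ..., h(18)=4181

Answer: 4181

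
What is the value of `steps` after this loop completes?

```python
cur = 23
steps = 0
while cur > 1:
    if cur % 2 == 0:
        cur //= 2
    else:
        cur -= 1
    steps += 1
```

Steps to reduce 23 to 1
`steps` takes the values: 0 → 1 → 2 → 3 → 4 → 5 → 6 → 7

Answer: 7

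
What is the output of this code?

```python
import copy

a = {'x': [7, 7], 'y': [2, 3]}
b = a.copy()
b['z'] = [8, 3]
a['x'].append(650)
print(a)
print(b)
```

Key concept: shallow copy of dict with mutable values.
Step by step:
`a = {'x': [7, 7], 'y': [2, 3]}` → a = {'x': [7, 7], 'y': [2, 3]}
`b = a.copy()` → b = {'x': [7, 7], 'y': [2, 3]}
`b['z'] = [8, 3]` → b = {'x': [7, 7], 'y': [2, 3], 'z': [8, 3]}
`a['x'].append(650)` → a = {'x': [7, 7, 650], 'y': [2, 3]}; b = {'x': [7, 7, 650], 'y': [2, 3], 'z': [8, 3]}
`print(a)` → prints {'x': [7, 7, 650], 'y': [2, 3]}
`print(b)` → prints {'x': [7, 7, 650], 'y': [2, 3], 'z': [8, 3]}

Answer:
{'x': [7, 7, 650], 'y': [2, 3]}
{'x': [7, 7, 650], 'y': [2, 3], 'z': [8, 3]}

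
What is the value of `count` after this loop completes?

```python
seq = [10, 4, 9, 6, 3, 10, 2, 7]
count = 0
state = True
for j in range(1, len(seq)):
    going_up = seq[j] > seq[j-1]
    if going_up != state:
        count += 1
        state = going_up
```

Count direction changes in [10, 4, 9, 6, 3, 10, 2, 7]
`count` takes the values: 0 → 1 → 2 → 3 → 4 → 5 → 6

Answer: 6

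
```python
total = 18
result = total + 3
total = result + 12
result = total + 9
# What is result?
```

Trace:
`total = 18` → total = 18
`result = total + 3` → result = 21
`total = result + 12` → total = 33
`result = total + 9` → result = 42
So result = 42

Answer: 42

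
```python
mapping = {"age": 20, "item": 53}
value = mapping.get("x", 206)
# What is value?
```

Trace:
`mapping = {"age": 20, "item": 53}` → mapping = {'age': 20, 'item': 53}
`value = mapping.get("x", 206)` → value = 206
So value = 206

Answer: 206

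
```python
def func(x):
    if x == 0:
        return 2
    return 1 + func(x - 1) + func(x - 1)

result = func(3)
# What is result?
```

func(x) = 1 + 2·func(x-1), func(0)=2. Closed form: (2+1)·2^3 - 1 = 23.

Answer: 23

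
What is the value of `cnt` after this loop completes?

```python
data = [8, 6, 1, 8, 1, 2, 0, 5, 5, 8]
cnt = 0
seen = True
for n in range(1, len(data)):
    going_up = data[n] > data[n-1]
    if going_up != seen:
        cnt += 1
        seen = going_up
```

Count direction changes in [8, 6, 1, 8, 1, 2, 0, 5, 5, 8]
`cnt` takes the values: 0 → 1 → 2 → 3 → 4 → 5 → 6 → 7 → 8

Answer: 8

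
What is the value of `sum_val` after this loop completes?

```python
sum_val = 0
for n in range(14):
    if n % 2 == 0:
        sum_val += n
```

Sum of even numbers 0 to 13
`sum_val` takes the values: 0 → 2 → 6 → 12 → 20 → 30 → 42

Answer: 42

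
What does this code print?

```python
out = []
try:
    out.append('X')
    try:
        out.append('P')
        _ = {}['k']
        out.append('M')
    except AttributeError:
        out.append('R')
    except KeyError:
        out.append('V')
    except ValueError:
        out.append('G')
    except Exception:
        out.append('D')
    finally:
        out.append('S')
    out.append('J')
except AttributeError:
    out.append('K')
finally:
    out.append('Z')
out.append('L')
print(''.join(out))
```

Execution trace: 'X' (try body) → 'P' (inner try body) → 'V' (inner except KeyError) → 'S' (inner finally) → 'J' (try body, no exception) → 'Z' (finally) → 'L' (after the try/except). Output: XPVSJZL

Answer: XPVSJZL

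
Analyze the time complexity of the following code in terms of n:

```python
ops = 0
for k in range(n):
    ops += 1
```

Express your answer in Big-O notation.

Each loop level contributes: n. Multiplying the contributions gives O(n).

Answer: O(n)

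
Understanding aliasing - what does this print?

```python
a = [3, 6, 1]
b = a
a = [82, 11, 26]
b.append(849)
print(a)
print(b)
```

Key concept: rebinding vs mutation: a is rebound to a new list, b still points at the original.
Step by step:
`a = [3, 6, 1]` → a = [3, 6, 1]
`b = a` → b = [3, 6, 1] (same object as a)
`a = [82, 11, 26]` → a = [82, 11, 26]
`b.append(849)` → b = [3, 6, 1, 849]
`print(a)` → prints [82, 11, 26]
`print(b)` → prints [3, 6, 1, 849]

Answer:
[82, 11, 26]
[3, 6, 1, 849]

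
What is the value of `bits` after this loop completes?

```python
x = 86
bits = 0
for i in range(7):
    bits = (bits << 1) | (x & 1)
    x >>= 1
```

Reverse lowest 7 bits of 86
`bits` takes the values: 0 → 1 → 3 → 6 → 13 → 26 → 53

Answer: 53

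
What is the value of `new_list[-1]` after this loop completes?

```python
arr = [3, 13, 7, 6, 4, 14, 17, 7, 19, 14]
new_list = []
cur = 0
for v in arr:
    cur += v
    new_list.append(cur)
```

Cumulative sum ends at 104
`new_list` takes the values: [] → [3] → [3, 16] → [3, 16, 23] → [3, 16, 23, 29] → [3, 16, 23, 29, 33] → [3, 16, 23, 29, 33, 47] → [3, 16, 23, 29, 33, 47, 64] → [3, 16, 23, 29, 33, 47, 64, 71] → [3, 16, 23, 29, 33, 47, 64, 71, 90] → [3, 16, 23, 29, 33, 47, 64, 71, 90, 104]
So `new_list[-1]` = 104

Answer: 104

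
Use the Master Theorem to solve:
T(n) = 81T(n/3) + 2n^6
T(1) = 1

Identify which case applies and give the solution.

a=81, b=3, f(n)=2n^6. log_3(81) = 4. Since c=6 > 4 and the regularity condition holds (81(n/3)^6 = (81/3^6)n^6 with 81/3^6 < 1), Case 3 applies: T(n) = Θ(f(n)) = O(n^6).

Answer: O(n^6) - Case 3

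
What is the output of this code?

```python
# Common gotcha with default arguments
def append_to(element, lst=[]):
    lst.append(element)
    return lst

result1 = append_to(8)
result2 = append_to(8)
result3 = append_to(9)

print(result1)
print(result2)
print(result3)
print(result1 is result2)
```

Key concept: mutable default argument gotcha.
Step by step:
`result1 = append_to(8)` → result1 = [8]
`result2 = append_to(8)` → result1 = [8, 8] (same object as result2); result2 = [8, 8] (same object as result1)
`result3 = append_to(9)` → result1 = [8, 8, 9] (same object as result2, result3); result2 = [8, 8, 9] (same object as result1, result3); result3 = [8, 8, 9] (same object as result1, result2)
`print(result1)` → prints [8, 8, 9]
`print(result2)` → prints [8, 8, 9]
`print(result3)` → prints [8, 8, 9]
`print(result1 is result2)` → prints True

Answer:
[8, 8, 9]
[8, 8, 9]
[8, 8, 9]
True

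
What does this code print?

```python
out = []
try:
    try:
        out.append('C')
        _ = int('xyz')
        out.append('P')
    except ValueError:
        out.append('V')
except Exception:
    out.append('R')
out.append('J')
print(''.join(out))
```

Execution trace: 'C' (inner try body) → 'V' (inner except ValueError) → 'J' (after the try/except). Output: CVJ

Answer: CVJ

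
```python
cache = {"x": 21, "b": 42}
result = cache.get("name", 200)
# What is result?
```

Trace:
`cache = {"x": 21, "b": 42}` → cache = {'x': 21, 'b': 42}
`result = cache.get("name", 200)` → result = 200
So result = 200

Answer: 200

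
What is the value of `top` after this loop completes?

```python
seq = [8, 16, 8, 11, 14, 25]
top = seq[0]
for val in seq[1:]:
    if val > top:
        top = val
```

Maximum of [8, 16, 8, 11, 14, 25]
`top` takes the values: 8 → 16 → 25

Answer: 25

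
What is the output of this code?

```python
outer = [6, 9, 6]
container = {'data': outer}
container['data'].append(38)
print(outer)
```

Key concept: dict holds reference to list.
Step by step:
`outer = [6, 9, 6]` → outer = [6, 9, 6]
`container = {'data': outer}` → container = {'data': [6, 9, 6]}
`container['data'].append(38)` → outer = [6, 9, 6, 38]; container = {'data': [6, 9, 6, 38]}
`print(outer)` → prints [6, 9, 6, 38]

Answer: [6, 9, 6, 38]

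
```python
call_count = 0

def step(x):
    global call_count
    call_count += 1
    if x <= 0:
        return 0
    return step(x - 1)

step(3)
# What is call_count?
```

Linear recursion stepping by 1: 4 calls from x=3 down to ≤0.

Answer: 4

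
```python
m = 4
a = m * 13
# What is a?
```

Trace:
`m = 4` → m = 4
`a = m * 13` → a = 52
So a = 52

Answer: 52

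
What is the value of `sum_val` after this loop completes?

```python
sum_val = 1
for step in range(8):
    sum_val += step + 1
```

Start at 1, add 1 to 8 = 37
`sum_val` takes the values: 1 → 2 → 4 → 7 → 11 → 16 → 22 → 29 → 37

Answer: 37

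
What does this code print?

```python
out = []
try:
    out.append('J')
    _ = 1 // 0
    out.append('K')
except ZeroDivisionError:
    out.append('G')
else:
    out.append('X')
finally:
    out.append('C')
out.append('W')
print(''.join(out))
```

Execution trace: 'J' (try body) → 'G' (except ZeroDivisionError) → 'C' (finally) → 'W' (after the try/except). Output: JGCW

Answer: JGCW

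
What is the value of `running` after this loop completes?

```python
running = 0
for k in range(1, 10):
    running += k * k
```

Sum of squares 1² to 9² = 285
`running` takes the values: 0 → 1 → 5 → 14 → 30 → 55 → 91 → 140 → 204 → 285

Answer: 285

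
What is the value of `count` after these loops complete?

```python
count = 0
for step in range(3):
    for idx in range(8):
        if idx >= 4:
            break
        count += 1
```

Inner breaks at 4, outer runs 3 times
`count` takes the values: 0 → 1 → 2 → 3 → 4 → 5 → 6 → 7 → 8 → 9 → 10 → 11 → 12

Answer: 12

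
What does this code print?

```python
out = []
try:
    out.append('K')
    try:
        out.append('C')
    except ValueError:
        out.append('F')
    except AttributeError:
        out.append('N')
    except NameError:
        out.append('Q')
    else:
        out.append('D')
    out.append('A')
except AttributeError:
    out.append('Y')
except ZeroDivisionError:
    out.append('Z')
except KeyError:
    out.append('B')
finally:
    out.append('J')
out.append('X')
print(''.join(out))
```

Execution trace: 'K' (try body) → 'C' (inner try body, no exception) → 'D' (inner else) → 'A' (try body, no exception) → 'J' (finally) → 'X' (after the try/except). Output: KCDAJX

Answer: KCDAJX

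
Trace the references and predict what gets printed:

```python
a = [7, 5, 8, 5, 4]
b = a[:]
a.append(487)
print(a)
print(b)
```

Key concept: slice [:] creates copy.
Step by step:
`a = [7, 5, 8, 5, 4]` → a = [7, 5, 8, 5, 4]
`b = a[:]` → b = [7, 5, 8, 5, 4]
`a.append(487)` → a = [7, 5, 8, 5, 4, 487]
`print(a)` → prints [7, 5, 8, 5, 4, 487]
`print(b)` → prints [7, 5, 8, 5, 4]

Answer:
[7, 5, 8, 5, 4, 487]
[7, 5, 8, 5, 4]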